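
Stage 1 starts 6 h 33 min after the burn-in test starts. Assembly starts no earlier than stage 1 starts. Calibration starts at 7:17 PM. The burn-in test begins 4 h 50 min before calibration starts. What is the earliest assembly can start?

9:00 PM

The burn-in test starts at 7:17 PM − 290 min = 2:27 PM.
Stage 1 starts at 2:27 PM + 393 min = 9:00 PM.
Assembly is bounded by stage 1, so the earliest it can start is 9:00 PM.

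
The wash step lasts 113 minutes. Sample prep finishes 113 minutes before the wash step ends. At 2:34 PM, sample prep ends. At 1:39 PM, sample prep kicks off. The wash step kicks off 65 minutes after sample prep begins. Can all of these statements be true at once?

The wash step starts at 1:39 PM + 65 min = 2:44 PM.
The wash step ends at 2:44 PM + 113 min = 4:37 PM.
Sample prep ends at 4:37 PM − 113 min = 2:44 PM.
But sample prep is also said to end at 2:34 PM — a 10-minute conflict.

No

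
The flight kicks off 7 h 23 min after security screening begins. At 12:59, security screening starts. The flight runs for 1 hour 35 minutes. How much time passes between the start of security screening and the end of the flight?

538 minutes

The flight starts at 12:59 + 443 min = 20:22.
The flight ends at 20:22 + 95 min = 21:57.
From 12:59 to 21:57 is 538 minutes.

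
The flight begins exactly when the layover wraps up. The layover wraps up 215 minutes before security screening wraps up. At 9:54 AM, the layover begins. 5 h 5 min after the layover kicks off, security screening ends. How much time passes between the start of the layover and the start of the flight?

Security screening ends at 9:54 AM + 305 min = 2:59 PM.
The layover ends at 2:59 PM − 215 min = 11:24 AM.
So the flight starts at 11:24 AM.
From 9:54 AM to 11:24 AM is 90 minutes.

90 minutes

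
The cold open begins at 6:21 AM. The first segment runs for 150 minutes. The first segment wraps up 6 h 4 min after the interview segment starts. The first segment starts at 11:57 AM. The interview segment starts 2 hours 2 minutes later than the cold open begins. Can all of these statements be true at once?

The interview segment starts at 6:21 AM + 122 min = 8:23 AM.
The first segment ends at 8:23 AM + 364 min = 2:27 PM.
The first segment starts at 2:27 PM − 150 min = 11:57 AM.
That matches the stated 11:57 AM, so the schedule is consistent.

Yes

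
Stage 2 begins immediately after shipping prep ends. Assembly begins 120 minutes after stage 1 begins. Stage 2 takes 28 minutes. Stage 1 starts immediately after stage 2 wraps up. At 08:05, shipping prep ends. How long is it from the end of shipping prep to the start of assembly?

Stage 2 starts at 08:05.
Stage 2 ends at 08:05 + 28 min = 08:33.
So stage 1 starts at 08:33.
Assembly starts at 08:33 + 120 min = 10:33.
From 08:05 to 10:33 is 2 h 28 min.

2 h 28 min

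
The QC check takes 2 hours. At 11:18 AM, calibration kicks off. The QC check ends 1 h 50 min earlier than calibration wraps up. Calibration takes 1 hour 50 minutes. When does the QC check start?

9:18 AM

Calibration ends at 11:18 AM + 110 min = 1:08 PM.
The QC check ends at 1:08 PM − 110 min = 11:18 AM.
The QC check starts at 11:18 AM − 120 min = 9:18 AM.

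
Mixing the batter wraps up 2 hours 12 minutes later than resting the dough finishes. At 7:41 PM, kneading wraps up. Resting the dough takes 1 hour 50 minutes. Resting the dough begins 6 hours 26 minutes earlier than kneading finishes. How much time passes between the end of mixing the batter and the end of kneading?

Resting the dough starts at 7:41 PM − 386 min = 1:15 PM.
Resting the dough ends at 1:15 PM + 110 min = 3:05 PM.
Mixing the batter ends at 3:05 PM + 132 min = 5:17 PM.
From 5:17 PM to 7:41 PM is 2 h 24 min.

2 h 24 min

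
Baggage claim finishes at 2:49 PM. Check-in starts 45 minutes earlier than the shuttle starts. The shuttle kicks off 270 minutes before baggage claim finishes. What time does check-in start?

The shuttle starts at 2:49 PM − 270 min = 10:19 AM.
Check-in starts at 10:19 AM − 45 min = 9:34 AM.

9:34 AM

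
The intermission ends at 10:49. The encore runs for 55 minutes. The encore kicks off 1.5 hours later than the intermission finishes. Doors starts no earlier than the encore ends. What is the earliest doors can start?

The encore starts at 10:49 + 90 min = 12:19.
The encore ends at 12:19 + 55 min = 13:14.
Doors is bounded by the encore, so the earliest it can start is 13:14.

13:14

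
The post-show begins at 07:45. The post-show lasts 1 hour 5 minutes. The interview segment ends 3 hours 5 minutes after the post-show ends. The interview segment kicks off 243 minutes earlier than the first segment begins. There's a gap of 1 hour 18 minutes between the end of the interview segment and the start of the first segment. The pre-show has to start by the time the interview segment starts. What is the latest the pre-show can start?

09:10

The post-show ends at 07:45 + 65 min = 08:50.
The interview segment ends at 08:50 + 185 min = 11:55.
The first segment starts at 11:55 + 78 min = 13:13.
The interview segment starts at 13:13 − 243 min = 09:10.
The pre-show is bounded by the interview segment, so the latest it can start is 09:10.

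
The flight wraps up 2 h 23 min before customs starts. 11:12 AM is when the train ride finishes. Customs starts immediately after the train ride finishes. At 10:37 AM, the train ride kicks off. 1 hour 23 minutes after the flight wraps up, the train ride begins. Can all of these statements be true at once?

No

Customs starts at 11:12 AM.
The flight ends at 11:12 AM − 143 min = 8:49 AM.
The train ride starts at 8:49 AM + 83 min = 10:12 AM.
But the train ride is also said to start at 10:37 AM — a 25-minute conflict.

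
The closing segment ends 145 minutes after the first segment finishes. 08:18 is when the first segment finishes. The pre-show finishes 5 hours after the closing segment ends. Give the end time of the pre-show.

The closing segment ends at 08:18 + 145 min = 10:43.
The pre-show ends at 10:43 + 300 min = 15:43.

15:43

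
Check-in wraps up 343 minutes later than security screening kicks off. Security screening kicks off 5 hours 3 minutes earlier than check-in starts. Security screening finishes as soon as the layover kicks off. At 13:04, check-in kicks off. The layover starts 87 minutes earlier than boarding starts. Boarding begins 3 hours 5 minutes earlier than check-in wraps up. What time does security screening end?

Security screening starts at 13:04 − 303 min = 08:01.
Check-in ends at 08:01 + 343 min = 13:44.
Boarding starts at 13:44 − 185 min = 10:39.
The layover starts at 10:39 − 87 min = 09:12.
So security screening ends at 09:12.

09:12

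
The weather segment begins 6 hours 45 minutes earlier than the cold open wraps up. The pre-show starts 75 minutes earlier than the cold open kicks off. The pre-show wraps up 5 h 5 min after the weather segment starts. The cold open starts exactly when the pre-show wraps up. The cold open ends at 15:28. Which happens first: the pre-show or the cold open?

The weather segment starts at 15:28 − 405 min = 08:43.
The pre-show ends at 08:43 + 305 min = 13:48.
So the cold open starts at 13:48.
The pre-show starts at 13:48 − 75 min = 12:33.
The pre-show starts at 12:33 and the cold open starts at 13:48, so the pre-show is first.

the pre-show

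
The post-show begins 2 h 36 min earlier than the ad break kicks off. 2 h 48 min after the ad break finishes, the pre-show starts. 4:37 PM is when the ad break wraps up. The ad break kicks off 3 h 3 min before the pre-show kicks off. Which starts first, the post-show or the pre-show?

the post-show

The pre-show starts at 4:37 PM + 168 min = 7:25 PM.
The ad break starts at 7:25 PM − 183 min = 4:22 PM.
The post-show starts at 4:22 PM − 156 min = 1:46 PM.
The post-show starts at 1:46 PM and the pre-show starts at 7:25 PM, so the post-show is first.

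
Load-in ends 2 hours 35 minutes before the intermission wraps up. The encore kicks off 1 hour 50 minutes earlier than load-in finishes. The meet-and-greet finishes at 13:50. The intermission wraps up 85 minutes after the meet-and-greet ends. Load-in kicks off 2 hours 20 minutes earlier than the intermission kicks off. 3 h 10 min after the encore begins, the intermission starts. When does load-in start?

11:40

The intermission ends at 13:50 + 85 min = 15:15.
Load-in ends at 15:15 − 155 min = 12:40.
The encore starts at 12:40 − 110 min = 10:50.
The intermission starts at 10:50 + 190 min = 14:00.
Load-in starts at 14:00 − 140 min = 11:40.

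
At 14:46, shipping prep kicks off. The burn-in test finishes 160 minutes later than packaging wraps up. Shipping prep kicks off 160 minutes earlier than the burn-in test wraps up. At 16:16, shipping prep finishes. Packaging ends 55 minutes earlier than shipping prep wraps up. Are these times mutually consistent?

Packaging ends at 16:16 − 55 min = 15:21.
The burn-in test ends at 15:21 + 160 min = 18:01.
Shipping prep starts at 18:01 − 160 min = 15:21.
But shipping prep is also said to start at 14:46 — a 35-minute conflict.

No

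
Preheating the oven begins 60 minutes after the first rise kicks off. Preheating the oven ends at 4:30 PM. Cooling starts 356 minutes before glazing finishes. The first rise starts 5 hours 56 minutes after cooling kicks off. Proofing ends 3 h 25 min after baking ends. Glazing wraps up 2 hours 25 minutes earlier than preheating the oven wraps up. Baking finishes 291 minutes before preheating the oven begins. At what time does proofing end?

Glazing ends at 4:30 PM − 145 min = 2:05 PM.
Cooling starts at 2:05 PM − 356 min = 8:09 AM.
The first rise starts at 8:09 AM + 356 min = 2:05 PM.
Preheating the oven starts at 2:05 PM + 60 min = 3:05 PM.
Baking ends at 3:05 PM − 291 min = 10:14 AM.
Proofing ends at 10:14 AM + 205 min = 1:39 PM.

1:39 PM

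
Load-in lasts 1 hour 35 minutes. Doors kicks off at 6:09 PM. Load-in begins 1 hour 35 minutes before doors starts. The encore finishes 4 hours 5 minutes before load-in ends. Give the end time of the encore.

2:04 PM

Load-in starts at 6:09 PM − 95 min = 4:34 PM.
Load-in ends at 4:34 PM + 95 min = 6:09 PM.
The encore ends at 6:09 PM − 245 min = 2:04 PM.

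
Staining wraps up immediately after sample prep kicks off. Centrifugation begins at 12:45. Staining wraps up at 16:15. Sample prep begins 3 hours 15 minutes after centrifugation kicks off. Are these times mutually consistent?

No

Sample prep starts at 12:45 + 195 min = 16:00.
So staining ends at 16:00.
But staining is also said to end at 16:15 — a 15-minute conflict.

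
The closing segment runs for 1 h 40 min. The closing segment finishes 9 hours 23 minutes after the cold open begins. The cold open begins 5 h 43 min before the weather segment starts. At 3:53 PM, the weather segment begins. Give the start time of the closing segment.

The cold open starts at 3:53 PM − 343 min = 10:10 AM.
The closing segment ends at 10:10 AM + 563 min = 7:33 PM.
The closing segment starts at 7:33 PM − 100 min = 5:53 PM.

5:53 PM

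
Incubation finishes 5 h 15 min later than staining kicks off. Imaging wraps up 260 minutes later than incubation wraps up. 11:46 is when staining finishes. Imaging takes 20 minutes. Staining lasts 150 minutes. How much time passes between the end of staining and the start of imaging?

6 h 45 min

Staining starts at 11:46 − 150 min = 09:16.
Incubation ends at 09:16 + 315 min = 14:31.
Imaging ends at 14:31 + 260 min = 18:51.
Imaging starts at 18:51 − 20 min = 18:31.
From 11:46 to 18:31 is 6 h 45 min.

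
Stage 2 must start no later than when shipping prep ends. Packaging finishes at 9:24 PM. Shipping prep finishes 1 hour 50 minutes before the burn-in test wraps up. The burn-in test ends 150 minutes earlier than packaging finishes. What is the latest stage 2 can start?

The burn-in test ends at 9:24 PM − 150 min = 6:54 PM.
Shipping prep ends at 6:54 PM − 110 min = 5:04 PM.
Stage 2 is bounded by shipping prep, so the latest it can start is 5:04 PM.

5:04 PM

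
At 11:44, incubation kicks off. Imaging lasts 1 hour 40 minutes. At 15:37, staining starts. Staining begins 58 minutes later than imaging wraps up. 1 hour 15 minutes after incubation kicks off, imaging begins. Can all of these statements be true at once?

Yes

Imaging starts at 11:44 + 75 min = 12:59.
Imaging ends at 12:59 + 100 min = 14:39.
Staining starts at 14:39 + 58 min = 15:37.
That matches the stated 15:37, so the schedule is consistent.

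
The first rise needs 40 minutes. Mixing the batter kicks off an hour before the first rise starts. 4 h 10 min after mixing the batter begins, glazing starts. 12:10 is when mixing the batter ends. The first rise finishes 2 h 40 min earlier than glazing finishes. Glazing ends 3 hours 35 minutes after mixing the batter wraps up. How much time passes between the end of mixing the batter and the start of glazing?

3 hours 25 minutes

Glazing ends at 12:10 + 215 min = 15:45.
The first rise ends at 15:45 − 160 min = 13:05.
The first rise starts at 13:05 − 40 min = 12:25.
Mixing the batter starts at 12:25 − 60 min = 11:25.
Glazing starts at 11:25 + 250 min = 15:35.
From 12:10 to 15:35 is 3 hours 25 minutes.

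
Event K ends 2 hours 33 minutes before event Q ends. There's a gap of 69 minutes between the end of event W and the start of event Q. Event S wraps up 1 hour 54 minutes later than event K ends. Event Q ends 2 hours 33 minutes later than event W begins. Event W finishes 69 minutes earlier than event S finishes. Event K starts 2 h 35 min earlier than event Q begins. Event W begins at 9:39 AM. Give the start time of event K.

Event Q ends at 9:39 AM + 153 min = 12:12 PM.
Event K ends at 12:12 PM − 153 min = 9:39 AM.
Event S ends at 9:39 AM + 114 min = 11:33 AM.
Event W ends at 11:33 AM − 69 min = 10:24 AM.
Event Q starts at 10:24 AM + 69 min = 11:33 AM.
Event K starts at 11:33 AM − 155 min = 8:58 AM.

8:58 AM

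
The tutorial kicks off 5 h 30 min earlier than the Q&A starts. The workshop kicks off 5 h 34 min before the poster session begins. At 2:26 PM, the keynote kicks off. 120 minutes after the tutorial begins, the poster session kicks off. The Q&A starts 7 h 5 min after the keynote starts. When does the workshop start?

12:27 PM

The Q&A starts at 2:26 PM + 425 min = 9:31 PM.
The tutorial starts at 9:31 PM − 330 min = 4:01 PM.
The poster session starts at 4:01 PM + 120 min = 6:01 PM.
The workshop starts at 6:01 PM − 334 min = 12:27 PM.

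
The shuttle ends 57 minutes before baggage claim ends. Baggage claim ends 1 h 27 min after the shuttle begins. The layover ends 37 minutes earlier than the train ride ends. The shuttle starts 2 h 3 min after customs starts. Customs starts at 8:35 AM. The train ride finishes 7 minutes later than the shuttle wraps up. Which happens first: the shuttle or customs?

The shuttle starts at 8:35 AM + 123 min = 10:38 AM.
The shuttle starts at 10:38 AM and customs starts at 8:35 AM, so customs is first.

customs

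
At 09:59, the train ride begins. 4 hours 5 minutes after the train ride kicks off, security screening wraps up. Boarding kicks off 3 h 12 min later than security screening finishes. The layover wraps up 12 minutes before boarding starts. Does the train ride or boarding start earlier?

the train ride

Security screening ends at 09:59 + 245 min = 14:04.
Boarding starts at 14:04 + 192 min = 17:16.
The train ride starts at 09:59 and boarding starts at 17:16, so the train ride is first.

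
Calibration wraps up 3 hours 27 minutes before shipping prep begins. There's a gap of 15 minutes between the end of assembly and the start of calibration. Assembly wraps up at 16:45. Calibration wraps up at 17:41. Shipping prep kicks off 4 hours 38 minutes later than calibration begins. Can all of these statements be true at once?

Calibration starts at 16:45 + 15 min = 17:00.
Shipping prep starts at 17:00 + 278 min = 21:38.
Calibration ends at 21:38 − 207 min = 18:11.
But calibration is also said to end at 17:41 — a 30-minute conflict.

No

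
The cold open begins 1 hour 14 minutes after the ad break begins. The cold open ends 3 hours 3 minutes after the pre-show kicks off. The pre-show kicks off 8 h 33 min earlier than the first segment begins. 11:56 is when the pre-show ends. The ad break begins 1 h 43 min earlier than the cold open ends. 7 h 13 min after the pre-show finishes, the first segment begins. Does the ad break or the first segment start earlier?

The first segment starts at 11:56 + 433 min = 19:09.
The pre-show starts at 19:09 − 513 min = 10:36.
The cold open ends at 10:36 + 183 min = 13:39.
The ad break starts at 13:39 − 103 min = 11:56.
The ad break starts at 11:56 and the first segment starts at 19:09, so the ad break is first.

the ad break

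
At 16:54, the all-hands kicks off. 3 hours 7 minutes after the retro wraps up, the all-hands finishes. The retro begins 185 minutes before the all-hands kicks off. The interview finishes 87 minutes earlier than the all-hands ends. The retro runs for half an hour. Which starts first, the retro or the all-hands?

the retro

The retro starts at 16:54 − 185 min = 13:49.
The retro starts at 13:49 and the all-hands starts at 16:54, so the retro is first.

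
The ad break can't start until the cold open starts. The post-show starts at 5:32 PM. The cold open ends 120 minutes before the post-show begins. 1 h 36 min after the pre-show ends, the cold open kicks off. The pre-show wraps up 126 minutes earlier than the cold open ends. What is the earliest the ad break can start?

The cold open ends at 5:32 PM − 120 min = 3:32 PM.
The pre-show ends at 3:32 PM − 126 min = 1:26 PM.
The cold open starts at 1:26 PM + 96 min = 3:02 PM.
The ad break is bounded by the cold open, so the earliest it can start is 3:02 PM.

3:02 PM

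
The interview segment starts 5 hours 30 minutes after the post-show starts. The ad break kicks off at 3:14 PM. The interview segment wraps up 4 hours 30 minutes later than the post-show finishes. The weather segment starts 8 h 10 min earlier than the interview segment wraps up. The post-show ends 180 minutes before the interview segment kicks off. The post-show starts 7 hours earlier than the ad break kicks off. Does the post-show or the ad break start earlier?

the post-show

The post-show starts at 3:14 PM − 420 min = 8:14 AM.
The post-show starts at 8:14 AM and the ad break starts at 3:14 PM, so the post-show is first.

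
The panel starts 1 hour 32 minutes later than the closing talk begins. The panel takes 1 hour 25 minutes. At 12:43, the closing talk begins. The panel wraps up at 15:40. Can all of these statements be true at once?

The panel starts at 12:43 + 92 min = 14:15.
The panel ends at 14:15 + 85 min = 15:40.
That matches the stated 15:40, so the schedule is consistent.

Yes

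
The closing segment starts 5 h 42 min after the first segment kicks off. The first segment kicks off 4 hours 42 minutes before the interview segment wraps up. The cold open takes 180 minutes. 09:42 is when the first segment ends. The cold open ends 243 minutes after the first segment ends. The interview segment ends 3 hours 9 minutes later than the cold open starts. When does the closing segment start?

The cold open ends at 09:42 + 243 min = 13:45.
The cold open starts at 13:45 − 180 min = 10:45.
The interview segment ends at 10:45 + 189 min = 13:54.
The first segment starts at 13:54 − 282 min = 09:12.
The closing segment starts at 09:12 + 342 min = 14:54.

14:54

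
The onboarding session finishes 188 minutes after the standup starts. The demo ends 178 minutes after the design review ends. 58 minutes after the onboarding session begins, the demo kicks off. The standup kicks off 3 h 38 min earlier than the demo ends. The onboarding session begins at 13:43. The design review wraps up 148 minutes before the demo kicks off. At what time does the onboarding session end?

14:41

The demo starts at 13:43 + 58 min = 14:41.
The design review ends at 14:41 − 148 min = 12:13.
The demo ends at 12:13 + 178 min = 15:11.
The standup starts at 15:11 − 218 min = 11:33.
The onboarding session ends at 11:33 + 188 min = 14:41.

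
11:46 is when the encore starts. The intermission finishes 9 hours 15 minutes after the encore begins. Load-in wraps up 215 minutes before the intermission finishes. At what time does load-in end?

The intermission ends at 11:46 + 555 min = 21:01.
Load-in ends at 21:01 − 215 min = 17:26.

17:26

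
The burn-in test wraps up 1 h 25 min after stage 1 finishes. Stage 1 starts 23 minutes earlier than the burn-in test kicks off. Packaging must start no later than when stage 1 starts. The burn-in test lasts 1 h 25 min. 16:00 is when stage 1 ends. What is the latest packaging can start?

15:37

The burn-in test ends at 16:00 + 85 min = 17:25.
The burn-in test starts at 17:25 − 85 min = 16:00.
Stage 1 starts at 16:00 − 23 min = 15:37.
Packaging is bounded by stage 1, so the latest it can start is 15:37.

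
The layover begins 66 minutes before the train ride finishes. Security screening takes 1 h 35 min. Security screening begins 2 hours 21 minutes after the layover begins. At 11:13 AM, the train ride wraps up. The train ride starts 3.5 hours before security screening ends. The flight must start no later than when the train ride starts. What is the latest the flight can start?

10:33 AM

The layover starts at 11:13 AM − 66 min = 10:07 AM.
Security screening starts at 10:07 AM + 141 min = 12:28 PM.
Security screening ends at 12:28 PM + 95 min = 2:03 PM.
The train ride starts at 2:03 PM − 210 min = 10:33 AM.
The flight is bounded by the train ride, so the latest it can start is 10:33 AM.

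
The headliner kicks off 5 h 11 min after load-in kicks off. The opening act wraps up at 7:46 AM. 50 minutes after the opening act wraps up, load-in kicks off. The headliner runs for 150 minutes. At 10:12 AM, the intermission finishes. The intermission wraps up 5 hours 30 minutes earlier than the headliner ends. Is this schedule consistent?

Load-in starts at 7:46 AM + 50 min = 8:36 AM.
The headliner starts at 8:36 AM + 311 min = 1:47 PM.
The headliner ends at 1:47 PM + 150 min = 4:17 PM.
The intermission ends at 4:17 PM − 330 min = 10:47 AM.
But the intermission is also said to end at 10:12 AM — a 35-minute conflict.

No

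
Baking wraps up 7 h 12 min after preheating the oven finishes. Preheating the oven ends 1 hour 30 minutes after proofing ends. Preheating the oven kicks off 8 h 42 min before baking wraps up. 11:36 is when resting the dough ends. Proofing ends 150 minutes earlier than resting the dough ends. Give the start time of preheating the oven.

Proofing ends at 11:36 − 150 min = 09:06.
Preheating the oven ends at 09:06 + 90 min = 10:36.
Baking ends at 10:36 + 432 min = 17:48.
Preheating the oven starts at 17:48 − 522 min = 09:06.

09:06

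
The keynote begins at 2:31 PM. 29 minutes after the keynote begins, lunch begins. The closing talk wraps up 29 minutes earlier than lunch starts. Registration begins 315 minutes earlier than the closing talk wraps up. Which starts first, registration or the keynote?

Lunch starts at 2:31 PM + 29 min = 3:00 PM.
The closing talk ends at 3:00 PM − 29 min = 2:31 PM.
Registration starts at 2:31 PM − 315 min = 9:16 AM.
Registration starts at 9:16 AM and the keynote starts at 2:31 PM, so registration is first.

registration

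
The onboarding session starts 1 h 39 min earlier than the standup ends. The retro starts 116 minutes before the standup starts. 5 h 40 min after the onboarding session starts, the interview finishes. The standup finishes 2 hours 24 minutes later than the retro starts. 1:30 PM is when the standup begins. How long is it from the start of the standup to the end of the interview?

The retro starts at 1:30 PM − 116 min = 11:34 AM.
The standup ends at 11:34 AM + 144 min = 1:58 PM.
The onboarding session starts at 1:58 PM − 99 min = 12:19 PM.
The interview ends at 12:19 PM + 340 min = 5:59 PM.
From 1:30 PM to 5:59 PM is 4 hours 29 minutes.

4 hours 29 minutes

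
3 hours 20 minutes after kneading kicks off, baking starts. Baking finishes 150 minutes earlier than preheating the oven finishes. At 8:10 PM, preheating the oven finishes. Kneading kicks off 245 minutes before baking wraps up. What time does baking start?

4:55 PM

Baking ends at 8:10 PM − 150 min = 5:40 PM.
Kneading starts at 5:40 PM − 245 min = 1:35 PM.
Baking starts at 1:35 PM + 200 min = 4:55 PM.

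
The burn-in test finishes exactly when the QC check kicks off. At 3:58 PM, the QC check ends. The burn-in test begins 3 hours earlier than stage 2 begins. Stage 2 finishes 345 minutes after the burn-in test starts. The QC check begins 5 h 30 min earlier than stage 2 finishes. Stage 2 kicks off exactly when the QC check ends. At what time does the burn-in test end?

Stage 2 starts at 3:58 PM.
The burn-in test starts at 3:58 PM − 180 min = 12:58 PM.
Stage 2 ends at 12:58 PM + 345 min = 6:43 PM.
The QC check starts at 6:43 PM − 330 min = 1:13 PM.
So the burn-in test ends at 1:13 PM.

1:13 PM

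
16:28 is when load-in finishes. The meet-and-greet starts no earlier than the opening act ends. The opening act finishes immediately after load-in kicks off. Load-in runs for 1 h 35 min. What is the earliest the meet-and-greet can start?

Load-in starts at 16:28 − 95 min = 14:53.
So the opening act ends at 14:53.
The meet-and-greet is bounded by the opening act, so the earliest it can start is 14:53.

14:53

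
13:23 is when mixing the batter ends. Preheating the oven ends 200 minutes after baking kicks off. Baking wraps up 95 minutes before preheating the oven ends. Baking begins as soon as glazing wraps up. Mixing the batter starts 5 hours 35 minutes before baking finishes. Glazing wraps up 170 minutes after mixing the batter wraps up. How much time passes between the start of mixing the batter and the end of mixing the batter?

Glazing ends at 13:23 + 170 min = 16:13.
So baking starts at 16:13.
Preheating the oven ends at 16:13 + 200 min = 19:33.
Baking ends at 19:33 − 95 min = 17:58.
Mixing the batter starts at 17:58 − 335 min = 12:23.
From 12:23 to 13:23 is an hour.

an hour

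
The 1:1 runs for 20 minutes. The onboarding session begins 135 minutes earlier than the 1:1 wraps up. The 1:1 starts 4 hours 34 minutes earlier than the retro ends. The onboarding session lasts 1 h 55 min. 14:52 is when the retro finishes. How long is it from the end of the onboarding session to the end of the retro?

The 1:1 starts at 14:52 − 274 min = 10:18.
The 1:1 ends at 10:18 + 20 min = 10:38.
The onboarding session starts at 10:38 − 135 min = 08:23.
The onboarding session ends at 08:23 + 115 min = 10:18.
From 10:18 to 14:52 is 4 h 34 min.

4 h 34 min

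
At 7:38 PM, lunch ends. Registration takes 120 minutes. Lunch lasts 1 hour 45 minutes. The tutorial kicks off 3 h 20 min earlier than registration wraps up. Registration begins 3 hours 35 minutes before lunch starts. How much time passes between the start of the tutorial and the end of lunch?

Lunch starts at 7:38 PM − 105 min = 5:53 PM.
Registration starts at 5:53 PM − 215 min = 2:18 PM.
Registration ends at 2:18 PM + 120 min = 4:18 PM.
The tutorial starts at 4:18 PM − 200 min = 12:58 PM.
From 12:58 PM to 7:38 PM is 6 h 40 min.

6 h 40 min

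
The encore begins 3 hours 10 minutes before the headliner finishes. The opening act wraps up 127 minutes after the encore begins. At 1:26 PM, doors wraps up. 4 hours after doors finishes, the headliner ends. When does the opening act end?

4:23 PM

The headliner ends at 1:26 PM + 240 min = 5:26 PM.
The encore starts at 5:26 PM − 190 min = 2:16 PM.
The opening act ends at 2:16 PM + 127 min = 4:23 PM.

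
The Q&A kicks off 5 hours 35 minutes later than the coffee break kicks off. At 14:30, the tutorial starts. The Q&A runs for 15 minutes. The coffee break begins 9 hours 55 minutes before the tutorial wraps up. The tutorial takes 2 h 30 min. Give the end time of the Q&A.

12:55

The tutorial ends at 14:30 + 150 min = 17:00.
The coffee break starts at 17:00 − 595 min = 07:05.
The Q&A starts at 07:05 + 335 min = 12:40.
The Q&A ends at 12:40 + 15 min = 12:55.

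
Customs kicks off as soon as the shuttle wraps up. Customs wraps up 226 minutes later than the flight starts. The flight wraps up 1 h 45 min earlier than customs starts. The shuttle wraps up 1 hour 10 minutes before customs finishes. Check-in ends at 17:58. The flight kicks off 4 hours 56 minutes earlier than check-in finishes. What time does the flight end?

13:53

The flight starts at 17:58 − 296 min = 13:02.
Customs ends at 13:02 + 226 min = 16:48.
The shuttle ends at 16:48 − 70 min = 15:38.
So customs starts at 15:38.
The flight ends at 15:38 − 105 min = 13:53.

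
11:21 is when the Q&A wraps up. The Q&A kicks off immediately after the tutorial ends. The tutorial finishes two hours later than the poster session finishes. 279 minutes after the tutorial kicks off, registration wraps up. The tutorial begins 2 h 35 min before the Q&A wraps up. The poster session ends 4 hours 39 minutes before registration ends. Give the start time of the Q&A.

The tutorial starts at 11:21 − 155 min = 08:46.
Registration ends at 08:46 + 279 min = 13:25.
The poster session ends at 13:25 − 279 min = 08:46.
The tutorial ends at 08:46 + 120 min = 10:46.
So the Q&A starts at 10:46.

10:46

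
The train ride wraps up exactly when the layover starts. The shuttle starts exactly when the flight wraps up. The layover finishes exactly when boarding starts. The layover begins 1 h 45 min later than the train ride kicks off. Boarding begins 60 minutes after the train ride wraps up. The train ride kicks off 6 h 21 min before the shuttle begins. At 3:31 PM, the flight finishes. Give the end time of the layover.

11:55 AM

The shuttle starts at 3:31 PM.
The train ride starts at 3:31 PM − 381 min = 9:10 AM.
The layover starts at 9:10 AM + 105 min = 10:55 AM.
So the train ride ends at 10:55 AM.
Boarding starts at 10:55 AM + 60 min = 11:55 AM.
So the layover ends at 11:55 AM.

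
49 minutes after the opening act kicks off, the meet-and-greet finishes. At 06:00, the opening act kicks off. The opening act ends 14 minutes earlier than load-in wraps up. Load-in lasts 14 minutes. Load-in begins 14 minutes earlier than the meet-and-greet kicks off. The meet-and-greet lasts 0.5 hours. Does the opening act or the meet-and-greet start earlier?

The meet-and-greet ends at 06:00 + 49 min = 06:49.
The meet-and-greet starts at 06:49 − 30 min = 06:19.
The opening act starts at 06:00 and the meet-and-greet starts at 06:19, so the opening act is first.

the opening act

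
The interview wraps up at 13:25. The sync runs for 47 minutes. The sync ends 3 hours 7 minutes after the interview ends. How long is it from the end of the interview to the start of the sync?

The sync ends at 13:25 + 187 min = 16:32.
The sync starts at 16:32 − 47 min = 15:45.
From 13:25 to 15:45 is 2 hours 20 minutes.

2 hours 20 minutes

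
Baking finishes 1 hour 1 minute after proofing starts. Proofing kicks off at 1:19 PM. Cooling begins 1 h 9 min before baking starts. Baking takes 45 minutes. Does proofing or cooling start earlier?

cooling

Baking ends at 1:19 PM + 61 min = 2:20 PM.
Baking starts at 2:20 PM − 45 min = 1:35 PM.
Cooling starts at 1:35 PM − 69 min = 12:26 PM.
Proofing starts at 1:19 PM and cooling starts at 12:26 PM, so cooling is first.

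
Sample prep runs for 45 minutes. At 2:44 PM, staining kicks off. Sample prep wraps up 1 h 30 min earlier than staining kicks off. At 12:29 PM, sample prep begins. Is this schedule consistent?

Sample prep ends at 2:44 PM − 90 min = 1:14 PM.
Sample prep starts at 1:14 PM − 45 min = 12:29 PM.
That matches the stated 12:29 PM, so the schedule is consistent.

Yes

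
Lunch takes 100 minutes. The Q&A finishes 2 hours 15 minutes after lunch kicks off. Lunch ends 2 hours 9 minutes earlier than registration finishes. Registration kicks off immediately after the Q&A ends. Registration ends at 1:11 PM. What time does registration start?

Lunch ends at 1:11 PM − 129 min = 11:02 AM.
Lunch starts at 11:02 AM − 100 min = 9:22 AM.
The Q&A ends at 9:22 AM + 135 min = 11:37 AM.
So registration starts at 11:37 AM.

11:37 AM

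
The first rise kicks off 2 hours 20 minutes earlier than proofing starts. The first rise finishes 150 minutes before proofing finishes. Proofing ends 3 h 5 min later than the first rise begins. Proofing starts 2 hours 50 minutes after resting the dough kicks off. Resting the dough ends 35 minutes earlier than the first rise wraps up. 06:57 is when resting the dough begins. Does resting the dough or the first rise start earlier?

resting the dough

Proofing starts at 06:57 + 170 min = 09:47.
The first rise starts at 09:47 − 140 min = 07:27.
Resting the dough starts at 06:57 and the first rise starts at 07:27, so resting the dough is first.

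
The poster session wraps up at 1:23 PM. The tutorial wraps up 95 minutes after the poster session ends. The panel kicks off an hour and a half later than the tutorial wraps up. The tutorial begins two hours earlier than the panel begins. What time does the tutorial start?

The tutorial ends at 1:23 PM + 95 min = 2:58 PM.
The panel starts at 2:58 PM + 90 min = 4:28 PM.
The tutorial starts at 4:28 PM − 120 min = 2:28 PM.

2:28 PM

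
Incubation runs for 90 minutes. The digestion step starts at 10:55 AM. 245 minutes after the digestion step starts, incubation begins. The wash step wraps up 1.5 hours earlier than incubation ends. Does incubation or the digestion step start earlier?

Incubation starts at 10:55 AM + 245 min = 3:00 PM.
Incubation starts at 3:00 PM and the digestion step starts at 10:55 AM, so the digestion step is first.

the digestion step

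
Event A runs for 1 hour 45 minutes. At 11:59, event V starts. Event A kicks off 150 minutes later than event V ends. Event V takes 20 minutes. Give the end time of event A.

16:34

Event V ends at 11:59 + 20 min = 12:19.
Event A starts at 12:19 + 150 min = 14:49.
Event A ends at 14:49 + 105 min = 16:34.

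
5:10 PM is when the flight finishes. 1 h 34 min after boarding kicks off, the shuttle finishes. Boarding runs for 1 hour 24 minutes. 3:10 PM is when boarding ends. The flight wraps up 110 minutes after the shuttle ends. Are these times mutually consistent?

Boarding starts at 3:10 PM − 84 min = 1:46 PM.
The shuttle ends at 1:46 PM + 94 min = 3:20 PM.
The flight ends at 3:20 PM + 110 min = 5:10 PM.
That matches the stated 5:10 PM, so the schedule is consistent.

Yes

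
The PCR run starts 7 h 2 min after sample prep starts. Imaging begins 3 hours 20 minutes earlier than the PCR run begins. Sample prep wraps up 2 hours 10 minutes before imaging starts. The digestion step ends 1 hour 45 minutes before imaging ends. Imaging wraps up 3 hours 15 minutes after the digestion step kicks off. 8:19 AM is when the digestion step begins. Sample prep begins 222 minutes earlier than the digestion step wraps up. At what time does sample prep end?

7:39 AM

Imaging ends at 8:19 AM + 195 min = 11:34 AM.
The digestion step ends at 11:34 AM − 105 min = 9:49 AM.
Sample prep starts at 9:49 AM − 222 min = 6:07 AM.
The PCR run starts at 6:07 AM + 422 min = 1:09 PM.
Imaging starts at 1:09 PM − 200 min = 9:49 AM.
Sample prep ends at 9:49 AM − 130 min = 7:39 AM.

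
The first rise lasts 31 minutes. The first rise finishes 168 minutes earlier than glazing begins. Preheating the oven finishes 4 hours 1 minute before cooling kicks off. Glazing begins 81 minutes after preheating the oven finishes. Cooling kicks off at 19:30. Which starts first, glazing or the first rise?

Preheating the oven ends at 19:30 − 241 min = 15:29.
Glazing starts at 15:29 + 81 min = 16:50.
The first rise ends at 16:50 − 168 min = 14:02.
The first rise starts at 14:02 − 31 min = 13:31.
Glazing starts at 16:50 and the first rise starts at 13:31, so the first rise is first.

the first rise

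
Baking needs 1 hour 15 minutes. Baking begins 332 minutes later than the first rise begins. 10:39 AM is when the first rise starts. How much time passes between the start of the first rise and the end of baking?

6 hours 47 minutes

Baking starts at 10:39 AM + 332 min = 4:11 PM.
Baking ends at 4:11 PM + 75 min = 5:26 PM.
From 10:39 AM to 5:26 PM is 6 hours 47 minutes.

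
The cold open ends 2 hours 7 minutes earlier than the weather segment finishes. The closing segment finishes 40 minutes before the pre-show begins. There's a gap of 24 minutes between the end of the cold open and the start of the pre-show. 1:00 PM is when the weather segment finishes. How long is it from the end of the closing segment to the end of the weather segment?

2 hours 23 minutes

The cold open ends at 1:00 PM − 127 min = 10:53 AM.
The pre-show starts at 10:53 AM + 24 min = 11:17 AM.
The closing segment ends at 11:17 AM − 40 min = 10:37 AM.
From 10:37 AM to 1:00 PM is 2 hours 23 minutes.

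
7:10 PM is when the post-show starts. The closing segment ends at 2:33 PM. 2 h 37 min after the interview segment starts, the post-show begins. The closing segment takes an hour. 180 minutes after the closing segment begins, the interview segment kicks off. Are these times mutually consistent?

Yes

The closing segment starts at 2:33 PM − 60 min = 1:33 PM.
The interview segment starts at 1:33 PM + 180 min = 4:33 PM.
The post-show starts at 4:33 PM + 157 min = 7:10 PM.
That matches the stated 7:10 PM, so the schedule is consistent.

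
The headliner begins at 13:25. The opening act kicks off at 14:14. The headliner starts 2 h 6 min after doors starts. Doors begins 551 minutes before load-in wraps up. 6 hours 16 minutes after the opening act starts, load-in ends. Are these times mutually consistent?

Load-in ends at 14:14 + 376 min = 20:30.
Doors starts at 20:30 − 551 min = 11:19.
The headliner starts at 11:19 + 126 min = 13:25.
That matches the stated 13:25, so the schedule is consistent.

Yes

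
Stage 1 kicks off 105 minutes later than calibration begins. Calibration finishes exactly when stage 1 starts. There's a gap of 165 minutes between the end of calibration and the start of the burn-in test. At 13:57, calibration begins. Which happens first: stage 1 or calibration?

Stage 1 starts at 13:57 + 105 min = 15:42.
Stage 1 starts at 15:42 and calibration starts at 13:57, so calibration is first.

calibration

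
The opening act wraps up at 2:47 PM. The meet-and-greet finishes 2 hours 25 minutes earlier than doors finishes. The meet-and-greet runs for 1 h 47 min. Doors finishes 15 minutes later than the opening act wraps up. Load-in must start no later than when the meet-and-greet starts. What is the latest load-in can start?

Doors ends at 2:47 PM + 15 min = 3:02 PM.
The meet-and-greet ends at 3:02 PM − 145 min = 12:37 PM.
The meet-and-greet starts at 12:37 PM − 107 min = 10:50 AM.
Load-in is bounded by the meet-and-greet, so the latest it can start is 10:50 AM.

10:50 AM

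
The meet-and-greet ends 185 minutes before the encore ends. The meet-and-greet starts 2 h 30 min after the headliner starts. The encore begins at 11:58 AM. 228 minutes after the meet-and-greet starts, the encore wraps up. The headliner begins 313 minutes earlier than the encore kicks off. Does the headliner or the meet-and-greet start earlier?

The headliner starts at 11:58 AM − 313 min = 6:45 AM.
The meet-and-greet starts at 6:45 AM + 150 min = 9:15 AM.
The headliner starts at 6:45 AM and the meet-and-greet starts at 9:15 AM, so the headliner is first.

the headliner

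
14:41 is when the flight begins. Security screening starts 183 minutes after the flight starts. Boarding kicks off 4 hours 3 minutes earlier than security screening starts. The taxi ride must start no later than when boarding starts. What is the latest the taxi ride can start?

Security screening starts at 14:41 + 183 min = 17:44.
Boarding starts at 17:44 − 243 min = 13:41.
The taxi ride is bounded by boarding, so the latest it can start is 13:41.

13:41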